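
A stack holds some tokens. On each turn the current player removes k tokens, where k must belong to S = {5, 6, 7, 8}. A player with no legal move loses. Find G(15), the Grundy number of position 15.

0

n :  0  1  2  3  4  5  6  7  8  9 10 11 12 13 14 15
G :  0  0  0  0  0  1  1  1  1  1  2  2  2  0  0  0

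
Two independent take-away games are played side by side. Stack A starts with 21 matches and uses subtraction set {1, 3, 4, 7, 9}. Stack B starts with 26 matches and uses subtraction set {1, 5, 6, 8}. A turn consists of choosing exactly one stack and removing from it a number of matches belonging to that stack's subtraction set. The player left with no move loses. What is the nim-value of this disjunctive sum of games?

Stack A, S = {1, 3, 4, 7, 9}:
G(0) = 0
G(1) = mex{0} = 1
G(2) = mex{1} = 0
G(3) = mex{0,0} = 1
G(4) = mex{1,1,0} = 2
G(5) = mex{2,0,1} = 3
G(6) = mex{3,1,0} = 2
G(7) = mex{2,2,1,0} = 3
G(8) = mex{3,3,2,1} = 0
G(9) = mex{0,2,3,0,0} = 1
G(10) = mex{1,3,2,1,1} = 0
G(11) = mex{0,0,3,2,0} = 1
G(12) = mex{1,1,0,3,1} = 2
G(13) = mex{2,0,1,2,2} = 3
G(14) = mex{3,1,0,3,3} = 2
G(15) = mex{2,2,1,0,2} = 3
G(16) = mex{3,3,2,1,3} = 0
G(17) = mex{0,2,3,0,0} = 1
G(18) = mex{1,3,2,1,1} = 0
G(19) = mex{0,0,3,2,0} = 1
G(20) = mex{1,1,0,3,1} = 2
G(21) = mex{2,0,1,2,2} = 3
G_A(21) = 3.
Stack B, S = {1, 5, 6, 8}:
n :  0  1  2  3  4  5  6  7  8  9 10 11 12 13 14 15 16 17 18 19 20 21 22 23 24 25 26
G :  0  1  0  1  0  1  2  3  2  3  2  0  1  0  1  0  1  2  3  2  3  2  0  1  0  1  0
G_B(26) = 0.
Combined Grundy value = 3 ⊕ 0 = 3.

3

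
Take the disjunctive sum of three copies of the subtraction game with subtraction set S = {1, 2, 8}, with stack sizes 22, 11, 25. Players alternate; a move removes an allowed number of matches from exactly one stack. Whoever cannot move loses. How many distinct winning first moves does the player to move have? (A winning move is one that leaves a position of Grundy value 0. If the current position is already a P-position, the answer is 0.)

All stacks use S = {1, 2, 8}:
G(0) = 0
G(1) = mex{0} = 1
G(2) = mex{1,0} = 2
G(3) = mex{2,1} = 0
G(4) = mex{0,2} = 1
G(5) = mex{1,0} = 2
G(6) = mex{2,1} = 0
G(7) = mex{0,2} = 1
G(8) = mex{1,0,0} = 2
G(9) = mex{2,1,1} = 0
G(10) = mex{0,2,2} = 1
G(11) = mex{1,0,0} = 2
G(12) = mex{2,1,1} = 0
G(13) = mex{0,2,2} = 1
G(14) = mex{1,0,0} = 2
G(15) = mex{2,1,1} = 0
G(16) = mex{0,2,2} = 1
G(17) = mex{1,0,0} = 2
G(18) = mex{2,1,1} = 0
G(19) = mex{0,2,2} = 1
G(20) = mex{1,0,0} = 2
G(21) = mex{2,1,1} = 0
G(22) = mex{0,2,2} = 1
G(23) = mex{1,0,0} = 2
G(24) = mex{2,1,1} = 0
G(25) = mex{0,2,2} = 1
Stack A: G(22) = 1.
Stack B: G(11) = 2.
Stack C: G(25) = 1.
Combined Grundy value = 1 ⊕ 2 ⊕ 1 = 2.
A winning move leaves total XOR = 0, i.e. changes one component's Grundy value g to g ⊕ X where X is the current total.
Stack A: need g' = 1⊕2 = 3. Options: 22−1→G=0, 22−2→G=2, 22−8→G=2. Hits: 0.
Stack B: need g' = 2⊕2 = 0. Options: 11−1→G=1, 11−2→G=0, 11−8→G=0. Hits: 2.
Stack C: need g' = 1⊕2 = 3. Options: 25−1→G=0, 25−2→G=2, 25−8→G=2. Hits: 0.

2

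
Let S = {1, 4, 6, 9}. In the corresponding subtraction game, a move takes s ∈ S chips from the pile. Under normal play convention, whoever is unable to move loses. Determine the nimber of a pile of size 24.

G(0) = 0
G(1) = mex{0} = 1
G(2) = mex{1} = 0
G(3) = mex{0} = 1
G(4) = mex{1,0} = 2
G(5) = mex{2,1} = 0
G(6) = mex{0,0,0} = 1
G(7) = mex{1,1,1} = 0
G(8) = mex{0,2,0} = 1
G(9) = mex{1,0,1,0} = 2
G(10) = mex{2,1,2,1} = 0
G(11) = mex{0,0,0,0} = 1
G(12) = mex{1,1,1,1} = 0
G(13) = mex{0,2,0,2} = 1
G(14) = mex{1,0,1,0} = 2
G(15) = mex{2,1,2,1} = 0
G(16) = mex{0,0,0,0} = 1
G(17) = mex{1,1,1,1} = 0
G(18) = mex{0,2,0,2} = 1
G(19) = mex{1,0,1,0} = 2
G(20) = mex{2,1,2,1} = 0
G(21) = mex{0,0,0,0} = 1
G(22) = mex{1,1,1,1} = 0
G(23) = mex{0,2,0,2} = 1
G(24) = mex{1,0,1,0} = 2

2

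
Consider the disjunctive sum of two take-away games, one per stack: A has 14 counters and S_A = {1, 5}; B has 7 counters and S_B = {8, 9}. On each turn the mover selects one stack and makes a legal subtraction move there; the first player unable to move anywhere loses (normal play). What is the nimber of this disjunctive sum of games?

Stack A, S = {1, 5}:
n :  0  1  2  3  4  5  6  7  8  9 10 11 12 13 14
G :  0  1  0  1  0  1  0  1  0  1  0  1  0  1  0
G_A(14) = 0.
Stack B, S = {8, 9}:
n : 0 1 2 3 4 5 6 7
G : 0 0 0 0 0 0 0 0
G_B(7) = 0.
Combined Grundy value = 0 ⊕ 0 = 0.

0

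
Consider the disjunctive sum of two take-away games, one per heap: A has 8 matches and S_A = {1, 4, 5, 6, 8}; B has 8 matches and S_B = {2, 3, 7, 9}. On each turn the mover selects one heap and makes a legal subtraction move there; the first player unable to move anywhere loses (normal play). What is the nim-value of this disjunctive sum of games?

5

Heap A, S = {1, 4, 5, 6, 8}:
n : 0 1 2 3 4 5 6 7 8
G : 0 1 0 1 2 3 2 3 4
G_A(8) = 4.
Heap B, S = {2, 3, 7, 9}:
G(0) = 0
G(1) = mex{} = 0
G(2) = mex{0} = 1
G(3) = mex{0,0} = 1
G(4) = mex{1,0} = 2
G(5) = mex{1,1} = 0
G(6) = mex{2,1} = 0
G(7) = mex{0,2,0} = 1
G(8) = mex{0,0,0} = 1
G_B(8) = 1.
Combined Grundy value = 4 ⊕ 1 = 5.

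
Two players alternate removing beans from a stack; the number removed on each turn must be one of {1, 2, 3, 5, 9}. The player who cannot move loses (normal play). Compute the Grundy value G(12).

0

n :  0  1  2  3  4  5  6  7  8  9 10 11 12
G :  0  1  2  3  0  1  2  3  0  1  2  3  0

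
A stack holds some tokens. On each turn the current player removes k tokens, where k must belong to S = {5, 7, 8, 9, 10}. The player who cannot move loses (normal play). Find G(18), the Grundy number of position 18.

n :  0  1  2  3  4  5  6  7  8  9 10 11 12 13 14 15 16 17 18
G :  0  0  0  0  0  1  1  1  1  1  2  2  2  2  2  0  0  0  0

0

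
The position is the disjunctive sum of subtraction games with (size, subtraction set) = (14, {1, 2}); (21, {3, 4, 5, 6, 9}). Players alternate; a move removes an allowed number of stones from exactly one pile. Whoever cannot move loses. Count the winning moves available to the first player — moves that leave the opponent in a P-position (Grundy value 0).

Pile A, S = {1, 2}:
n :  0  1  2  3  4  5  6  7  8  9 10 11 12 13 14
G :  0  1  2  0  1  2  0  1  2  0  1  2  0  1  2
G_A(14) = 2.
Pile B, S = {3, 4, 5, 6, 9}:
n :  0  1  2  3  4  5  6  7  8  9 10 11 12 13 14 15 16 17 18 19 20 21
G :  0  0  0  1  1  1  2  2  2  3  3  3  0  0  0  1  1  1  2  2  2  3
G_B(21) = 3.
Combined Grundy value = 2 ⊕ 3 = 1.
A winning move leaves total XOR = 0, i.e. changes one component's Grundy value g to g ⊕ X where X is the current total.
Pile A: need g' = 2⊕1 = 3. Options: 14−1→G=1, 14−2→G=0. Hits: 0.
Pile B: need g' = 3⊕1 = 2. Options: 21−3→G=2, 21−4→G=1, 21−5→G=1, 21−6→G=1, 21−9→G=0. Hits: 1.

1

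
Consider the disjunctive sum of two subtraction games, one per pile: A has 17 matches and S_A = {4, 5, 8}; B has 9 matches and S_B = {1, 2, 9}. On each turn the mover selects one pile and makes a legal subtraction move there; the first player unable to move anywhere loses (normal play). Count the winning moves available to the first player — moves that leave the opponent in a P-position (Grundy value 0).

Pile A, S = {4, 5, 8}:
G(0) = 0
G(1) = mex{} = 0
G(2) = mex{} = 0
G(3) = mex{} = 0
G(4) = mex{0} = 1
G(5) = mex{0,0} = 1
G(6) = mex{0,0} = 1
G(7) = mex{0,0} = 1
G(8) = mex{1,0,0} = 2
G(9) = mex{1,1,0} = 2
G(10) = mex{1,1,0} = 2
G(11) = mex{1,1,0} = 2
G(12) = mex{2,1,1} = 0
G(13) = mex{2,2,1} = 0
G(14) = mex{2,2,1} = 0
G(15) = mex{2,2,1} = 0
G(16) = mex{0,2,2} = 1
G(17) = mex{0,0,2} = 1
G_A(17) = 1.
Pile B, S = {1, 2, 9}:
n : 0 1 2 3 4 5 6 7 8 9
G : 0 1 2 0 1 2 0 1 2 3
G_B(9) = 3.
Combined Grundy value = 1 ⊕ 3 = 2.
A winning move leaves total XOR = 0, i.e. changes one component's Grundy value g to g ⊕ X where X is the current total.
Pile A: need g' = 1⊕2 = 3. Options: 17−4→G=0, 17−5→G=0, 17−8→G=2. Hits: 0.
Pile B: need g' = 3⊕2 = 1. Options: 9−1→G=2, 9−2→G=1, 9−9→G=0. Hits: 1.

1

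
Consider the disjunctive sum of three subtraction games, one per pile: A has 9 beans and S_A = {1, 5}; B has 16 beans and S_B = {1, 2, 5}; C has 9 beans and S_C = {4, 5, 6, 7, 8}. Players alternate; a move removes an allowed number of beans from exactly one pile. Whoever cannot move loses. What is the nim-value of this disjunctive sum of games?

2

Pile A, S = {1, 5}:
n : 0 1 2 3 4 5 6 7 8 9
G : 0 1 0 1 0 1 0 1 0 1
G_A(9) = 1.
Pile B, S = {1, 2, 5}:
G(0) = 0
G(1) = mex{0} = 1
G(2) = mex{1,0} = 2
G(3) = mex{2,1} = 0
G(4) = mex{0,2} = 1
G(5) = mex{1,0,0} = 2
G(6) = mex{2,1,1} = 0
G(7) = mex{0,2,2} = 1
G(8) = mex{1,0,0} = 2
G(9) = mex{2,1,1} = 0
G(10) = mex{0,2,2} = 1
G(11) = mex{1,0,0} = 2
G(12) = mex{2,1,1} = 0
G(13) = mex{0,2,2} = 1
G(14) = mex{1,0,0} = 2
G(15) = mex{2,1,1} = 0
G(16) = mex{0,2,2} = 1
G_B(16) = 1.
Pile C, S = {4, 5, 6, 7, 8}:
n : 0 1 2 3 4 5 6 7 8 9
G : 0 0 0 0 1 1 1 1 2 2
G_C(9) = 2.
Combined Grundy value = 1 ⊕ 1 ⊕ 2 = 2.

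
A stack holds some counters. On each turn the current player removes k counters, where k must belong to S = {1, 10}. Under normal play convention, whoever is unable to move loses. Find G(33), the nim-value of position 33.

G(0) = 0
G(1) = mex{0} = 1
G(2) = mex{1} = 0
G(3) = mex{0} = 1
G(4) = mex{1} = 0
G(5) = mex{0} = 1
G(6) = mex{1} = 0
G(7) = mex{0} = 1
G(8) = mex{1} = 0
G(9) = mex{0} = 1
G(10) = mex{1,0} = 2
G(11) = mex{2,1} = 0
G(12) = mex{0,0} = 1
G(13) = mex{1,1} = 0
G(14) = mex{0,0} = 1
G(15) = mex{1,1} = 0
G(16) = mex{0,0} = 1
G(17) = mex{1,1} = 0
G(18) = mex{0,0} = 1
G(19) = mex{1,1} = 0
G(20) = mex{0,2} = 1
G(21) = mex{1,0} = 2
G(22) = mex{2,1} = 0
G(23) = mex{0,0} = 1
G(24) = mex{1,1} = 0
G(25) = mex{0,0} = 1
G(26) = mex{1,1} = 0
G(27) = mex{0,0} = 1
G(28) = mex{1,1} = 0
G(29) = mex{0,0} = 1
G(30) = mex{1,1} = 0
G(31) = mex{0,2} = 1
G(32) = mex{1,0} = 2
G(33) = mex{2,1} = 0

0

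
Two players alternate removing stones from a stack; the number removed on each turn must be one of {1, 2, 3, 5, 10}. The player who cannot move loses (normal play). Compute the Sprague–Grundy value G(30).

n :  0  1  2  3  4  5  6  7  8  9 10 11 12 13 14 15 16 17 18 19 20 21 22 23 24 25 26 27 28 29 30
G :  0  1  2  3  0  1  2  3  0  1  2  3  0  1  2  3  0  1  2  3  0  1  2  3  0  1  2  3  0  1  2

2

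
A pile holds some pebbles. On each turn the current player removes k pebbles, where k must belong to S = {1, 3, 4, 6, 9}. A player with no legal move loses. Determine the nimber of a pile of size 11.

G(0) = 0
G(1) = mex{0} = 1
G(2) = mex{1} = 0
G(3) = mex{0,0} = 1
G(4) = mex{1,1,0} = 2
G(5) = mex{2,0,1} = 3
G(6) = mex{3,1,0,0} = 2
G(7) = mex{2,2,1,1} = 0
G(8) = mex{0,3,2,0} = 1
G(9) = mex{1,2,3,1,0} = 4
G(10) = mex{4,0,2,2,1} = 3
G(11) = mex{3,1,0,3,0} = 2

2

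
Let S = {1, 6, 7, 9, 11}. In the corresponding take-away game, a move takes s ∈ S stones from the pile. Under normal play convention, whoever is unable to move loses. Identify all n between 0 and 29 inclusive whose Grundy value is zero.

n :  0  1  2  3  4  5  6  7  8  9 10 11 12 13 14 15 16 17 18 19 20 21 22 23 24 25 26 27 28 29
G :  0  1  0  1  0  1  2  3  2  3  2  3  0  1  0  1  0  1  2  3  2  3  2  3  0  1  0  1  0  1
P-positions are exactly the n with G(n) = 0.

0, 2, 4, 12, 14, 16, 24, 26, 28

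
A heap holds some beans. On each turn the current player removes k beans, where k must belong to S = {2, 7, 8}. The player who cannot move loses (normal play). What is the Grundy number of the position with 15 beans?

0

n :  0  1  2  3  4  5  6  7  8  9 10 11 12 13 14 15
G :  0  0  1  1  0  0  1  1  2  2  0  3  1  2  0  0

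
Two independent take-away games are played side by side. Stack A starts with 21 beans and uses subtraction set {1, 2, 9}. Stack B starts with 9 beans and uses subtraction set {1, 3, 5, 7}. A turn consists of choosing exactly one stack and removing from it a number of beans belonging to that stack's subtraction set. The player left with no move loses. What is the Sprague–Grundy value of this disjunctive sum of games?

Stack A, S = {1, 2, 9}:
n :  0  1  2  3  4  5  6  7  8  9 10 11 12 13 14 15 16 17 18 19 20 21
G :  0  1  2  0  1  2  0  1  2  3  0  1  2  0  1  2  0  1  2  3  0  1
G_A(21) = 1.
Stack B, S = {1, 3, 5, 7}:
G(0) = 0
G(1) = mex{0} = 1
G(2) = mex{1} = 0
G(3) = mex{0,0} = 1
G(4) = mex{1,1} = 0
G(5) = mex{0,0,0} = 1
G(6) = mex{1,1,1} = 0
G(7) = mex{0,0,0,0} = 1
G(8) = mex{1,1,1,1} = 0
G(9) = mex{0,0,0,0} = 1
G_B(9) = 1.
Combined Grundy value = 1 ⊕ 1 = 0.

0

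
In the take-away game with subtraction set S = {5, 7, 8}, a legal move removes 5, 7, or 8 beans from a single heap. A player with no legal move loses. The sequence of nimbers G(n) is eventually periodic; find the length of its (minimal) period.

G(0) = 0
G(1) = mex{} = 0
G(2) = mex{} = 0
G(3) = mex{} = 0
G(4) = mex{} = 0
G(5) = mex{0} = 1
G(6) = mex{0} = 1
G(7) = mex{0,0} = 1
G(8) = mex{0,0,0} = 1
G(9) = mex{0,0,0} = 1
G(10) = mex{1,0,0} = 2
G(11) = mex{1,0,0} = 2
G(12) = mex{1,1,0} = 2
G(13) = mex{1,1,1} = 0
G(14) = mex{1,1,1} = 0
G(15) = mex{2,1,1} = 0
G(16) = mex{2,1,1} = 0
G(17) = mex{2,2,1} = 0
G(18) = mex{0,2,2} = 1
G(19) = mex{0,2,2} = 1
G(20) = mex{0,0,2} = 1
G(21) = mex{0,0,0} = 1
G(22) = mex{0,0,0} = 1
G(23) = mex{1,0,0} = 2
G(24) = mex{1,0,0} = 2
G(25) = mex{1,1,0} = 2
G(26) = mex{1,1,1} = 0
G(27) = mex{1,1,1} = 0
G(n+13) = G(n) holds for n = 0,…,7 (a full window of length max(S) = 8), so the sequence is purely periodic with period 13.

13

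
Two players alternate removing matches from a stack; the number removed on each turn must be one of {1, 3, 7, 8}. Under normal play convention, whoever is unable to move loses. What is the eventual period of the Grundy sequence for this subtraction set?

15

n :  0  1  2  3  4  5  6  7  8  9 10 11 12 13 14 15 16 17 18 19 20 21 22 23 24 25 26 27 28 29 30 31
G :  0  1  0  1  0  1  0  1  2  3  2  3  2  3  2  0  1  0  1  0  1  0  1  2  3  2  3  2  3  2  0  1
G(n+15) = G(n) holds for n = 0,…,7 (a full window of length max(S) = 8), so the sequence is purely periodic with period 15.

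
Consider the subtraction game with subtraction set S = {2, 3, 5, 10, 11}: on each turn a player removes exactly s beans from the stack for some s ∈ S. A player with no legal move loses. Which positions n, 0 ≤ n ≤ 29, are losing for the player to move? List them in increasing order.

0, 1, 7, 8, 14, 15, 21, 22, 28, 29

n :  0  1  2  3  4  5  6  7  8  9 10 11 12 13 14 15 16 17 18 19 20 21 22 23 24 25 26 27 28 29
G :  0  0  1  1  2  2  3  0  0  1  1  2  2  3  0  0  1  1  2  2  3  0  0  1  1  2  2  3  0  0
P-positions are exactly the n with G(n) = 0.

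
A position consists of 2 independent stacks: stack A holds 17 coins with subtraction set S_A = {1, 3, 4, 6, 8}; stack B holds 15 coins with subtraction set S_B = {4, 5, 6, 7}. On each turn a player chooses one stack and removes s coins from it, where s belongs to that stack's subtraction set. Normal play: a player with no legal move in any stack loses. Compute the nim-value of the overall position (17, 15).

Stack A, S = {1, 3, 4, 6, 8}:
n :  0  1  2  3  4  5  6  7  8  9 10 11 12 13 14 15 16 17
G :  0  1  0  1  2  3  2  0  1  0  1  2  3  2  0  1  0  1
G_A(17) = 1.
Stack B, S = {4, 5, 6, 7}:
G(0) = 0
G(1) = mex{} = 0
G(2) = mex{} = 0
G(3) = mex{} = 0
G(4) = mex{0} = 1
G(5) = mex{0,0} = 1
G(6) = mex{0,0,0} = 1
G(7) = mex{0,0,0,0} = 1
G(8) = mex{1,0,0,0} = 2
G(9) = mex{1,1,0,0} = 2
G(10) = mex{1,1,1,0} = 2
G(11) = mex{1,1,1,1} = 0
G(12) = mex{2,1,1,1} = 0
G(13) = mex{2,2,1,1} = 0
G(14) = mex{2,2,2,1} = 0
G(15) = mex{0,2,2,2} = 1
G_B(15) = 1.
Combined Grundy value = 1 ⊕ 1 = 0.

0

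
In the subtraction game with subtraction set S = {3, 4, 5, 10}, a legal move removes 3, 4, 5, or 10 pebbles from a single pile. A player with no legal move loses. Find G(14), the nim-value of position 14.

2

n :  0  1  2  3  4  5  6  7  8  9 10 11 12 13 14
G :  0  0  0  1  1  1  2  2  0  0  3  1  1  2  2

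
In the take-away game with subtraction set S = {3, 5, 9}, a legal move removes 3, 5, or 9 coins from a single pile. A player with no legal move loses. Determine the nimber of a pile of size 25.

1

n :  0  1  2  3  4  5  6  7  8  9 10 11 12 13 14 15 16 17 18 19 20 21 22 23 24 25
G :  0  0  0  1  1  1  2  2  0  3  3  1  0  2  0  1  0  1  0  1  0  1  0  1  0  1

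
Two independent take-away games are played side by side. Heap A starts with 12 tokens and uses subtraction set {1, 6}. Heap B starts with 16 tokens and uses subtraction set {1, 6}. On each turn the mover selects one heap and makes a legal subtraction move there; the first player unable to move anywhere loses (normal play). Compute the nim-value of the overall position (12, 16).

Heap A, S = {1, 6}:
G(0) = 0
G(1) = mex{0} = 1
G(2) = mex{1} = 0
G(3) = mex{0} = 1
G(4) = mex{1} = 0
G(5) = mex{0} = 1
G(6) = mex{1,0} = 2
G(7) = mex{2,1} = 0
G(8) = mex{0,0} = 1
G(9) = mex{1,1} = 0
G(10) = mex{0,0} = 1
G(11) = mex{1,1} = 0
G(12) = mex{0,2} = 1
G_A(12) = 1.
Heap B, S = {1, 6}:
G(0) = 0
G(1) = mex{0} = 1
G(2) = mex{1} = 0
G(3) = mex{0} = 1
G(4) = mex{1} = 0
G(5) = mex{0} = 1
G(6) = mex{1,0} = 2
G(7) = mex{2,1} = 0
G(8) = mex{0,0} = 1
G(9) = mex{1,1} = 0
G(10) = mex{0,0} = 1
G(11) = mex{1,1} = 0
G(12) = mex{0,2} = 1
G(13) = mex{1,0} = 2
G(14) = mex{2,1} = 0
G(15) = mex{0,0} = 1
G(16) = mex{1,1} = 0
G_B(16) = 0.
Combined Grundy value = 1 ⊕ 0 = 1.

1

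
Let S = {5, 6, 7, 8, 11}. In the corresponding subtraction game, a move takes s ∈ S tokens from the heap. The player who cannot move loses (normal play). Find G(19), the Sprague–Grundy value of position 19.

0

n :  0  1  2  3  4  5  6  7  8  9 10 11 12 13 14 15 16 17 18 19
G :  0  0  0  0  0  1  1  1  1  1  2  2  2  2  2  3  0  0  0  0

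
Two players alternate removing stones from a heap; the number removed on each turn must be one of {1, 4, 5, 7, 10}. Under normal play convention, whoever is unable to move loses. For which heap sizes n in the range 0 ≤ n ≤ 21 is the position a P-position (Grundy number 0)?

G(0) = 0
G(1) = mex{0} = 1
G(2) = mex{1} = 0
G(3) = mex{0} = 1
G(4) = mex{1,0} = 2
G(5) = mex{2,1,0} = 3
G(6) = mex{3,0,1} = 2
G(7) = mex{2,1,0,0} = 3
G(8) = mex{3,2,1,1} = 0
G(9) = mex{0,3,2,0} = 1
G(10) = mex{1,2,3,1,0} = 4
G(11) = mex{4,3,2,2,1} = 0
G(12) = mex{0,0,3,3,0} = 1
G(13) = mex{1,1,0,2,1} = 3
G(14) = mex{3,4,1,3,2} = 0
G(15) = mex{0,0,4,0,3} = 1
G(16) = mex{1,1,0,1,2} = 3
G(17) = mex{3,3,1,4,3} = 0
G(18) = mex{0,0,3,0,0} = 1
G(19) = mex{1,1,0,1,1} = 2
G(20) = mex{2,3,1,3,4} = 0
G(21) = mex{0,0,3,0,0} = 1
P-positions are exactly the n with G(n) = 0.

0, 2, 8, 11, 14, 17, 20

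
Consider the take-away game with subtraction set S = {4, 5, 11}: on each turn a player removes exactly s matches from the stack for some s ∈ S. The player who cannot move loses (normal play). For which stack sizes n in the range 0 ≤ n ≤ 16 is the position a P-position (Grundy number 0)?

0, 1, 2, 3, 9, 10, 16

n :  0  1  2  3  4  5  6  7  8  9 10 11 12 13 14 15 16
G :  0  0  0  0  1  1  1  1  2  0  0  2  3  1  1  3  0
P-positions are exactly the n with G(n) = 0.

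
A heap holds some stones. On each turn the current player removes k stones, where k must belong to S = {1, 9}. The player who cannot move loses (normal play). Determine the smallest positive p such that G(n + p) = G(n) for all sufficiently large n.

2

n :  0  1  2  3  4  5  6  7  8  9 10 11 12 13 14
G :  0  1  0  1  0  1  0  1  0  1  0  1  0  1  0
G(n+2) = G(n) holds for n = 0,…,8 (a full window of length max(S) = 9), so the sequence is purely periodic with period 2.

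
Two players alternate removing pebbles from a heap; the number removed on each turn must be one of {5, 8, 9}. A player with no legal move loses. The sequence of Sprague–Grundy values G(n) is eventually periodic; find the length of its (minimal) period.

14

n :  0  1  2  3  4  5  6  7  8  9 10 11 12 13 14 15 16 17 18 19 20 21 22 23 24 25 26 27 28 29
G :  0  0  0  0  0  1  1  1  1  1  2  2  2  2  0  0  0  0  0  1  1  1  1  1  2  2  2  2  0  0
G(n+14) = G(n) holds for n = 0,…,8 (a full window of length max(S) = 9), so the sequence is purely periodic with period 14.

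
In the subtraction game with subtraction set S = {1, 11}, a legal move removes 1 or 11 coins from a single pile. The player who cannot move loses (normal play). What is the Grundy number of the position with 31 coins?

1

n :  0  1  2  3  4  5  6  7  8  9 10 11 12 13 14 15 16 17 18 19 20 21 22 23 24 25 26 27 28 29 30 31
G :  0  1  0  1  0  1  0  1  0  1  0  1  0  1  0  1  0  1  0  1  0  1  0  1  0  1  0  1  0  1  0  1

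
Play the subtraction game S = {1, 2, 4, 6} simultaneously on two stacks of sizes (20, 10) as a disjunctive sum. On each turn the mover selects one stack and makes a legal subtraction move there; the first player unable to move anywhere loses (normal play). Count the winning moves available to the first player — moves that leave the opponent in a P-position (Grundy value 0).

All stacks use S = {1, 2, 4, 6}:
G(0) = 0
G(1) = mex{0} = 1
G(2) = mex{1,0} = 2
G(3) = mex{2,1} = 0
G(4) = mex{0,2,0} = 1
G(5) = mex{1,0,1} = 2
G(6) = mex{2,1,2,0} = 3
G(7) = mex{3,2,0,1} = 4
G(8) = mex{4,3,1,2} = 0
G(9) = mex{0,4,2,0} = 1
G(10) = mex{1,0,3,1} = 2
G(11) = mex{2,1,4,2} = 0
G(12) = mex{0,2,0,3} = 1
G(13) = mex{1,0,1,4} = 2
G(14) = mex{2,1,2,0} = 3
G(15) = mex{3,2,0,1} = 4
G(16) = mex{4,3,1,2} = 0
G(17) = mex{0,4,2,0} = 1
G(18) = mex{1,0,3,1} = 2
G(19) = mex{2,1,4,2} = 0
G(20) = mex{0,2,0,3} = 1
Stack A: G(20) = 1.
Stack B: G(10) = 2.
Combined Grundy value = 1 ⊕ 2 = 3.
A winning move leaves total XOR = 0, i.e. changes one component's Grundy value g to g ⊕ X where X is the current total.
Stack A: need g' = 1⊕3 = 2. Options: 20−1→G=0, 20−2→G=2, 20−4→G=0, 20−6→G=3. Hits: 1.
Stack B: need g' = 2⊕3 = 1. Options: 10−1→G=1, 10−2→G=0, 10−4→G=3, 10−6→G=1. Hits: 2.

3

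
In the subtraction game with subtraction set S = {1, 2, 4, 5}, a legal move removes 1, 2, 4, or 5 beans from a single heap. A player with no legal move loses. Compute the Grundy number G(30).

0

G(0) = 0
G(1) = mex{0} = 1
G(2) = mex{1,0} = 2
G(3) = mex{2,1} = 0
G(4) = mex{0,2,0} = 1
G(5) = mex{1,0,1,0} = 2
G(6) = mex{2,1,2,1} = 0
G(7) = mex{0,2,0,2} = 1
G(8) = mex{1,0,1,0} = 2
G(9) = mex{2,1,2,1} = 0
G(10) = mex{0,2,0,2} = 1
G(11) = mex{1,0,1,0} = 2
G(12) = mex{2,1,2,1} = 0
G(13) = mex{0,2,0,2} = 1
G(14) = mex{1,0,1,0} = 2
G(15) = mex{2,1,2,1} = 0
G(16) = mex{0,2,0,2} = 1
G(17) = mex{1,0,1,0} = 2
G(18) = mex{2,1,2,1} = 0
G(19) = mex{0,2,0,2} = 1
G(20) = mex{1,0,1,0} = 2
G(21) = mex{2,1,2,1} = 0
G(22) = mex{0,2,0,2} = 1
G(23) = mex{1,0,1,0} = 2
G(24) = mex{2,1,2,1} = 0
G(25) = mex{0,2,0,2} = 1
G(26) = mex{1,0,1,0} = 2
G(27) = mex{2,1,2,1} = 0
G(28) = mex{0,2,0,2} = 1
G(29) = mex{1,0,1,0} = 2
G(30) = mex{2,1,2,1} = 0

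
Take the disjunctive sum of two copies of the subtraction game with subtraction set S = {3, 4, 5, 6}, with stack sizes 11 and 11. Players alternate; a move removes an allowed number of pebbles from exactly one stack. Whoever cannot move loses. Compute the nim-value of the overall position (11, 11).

All stacks use S = {3, 4, 5, 6}:
G(0) = 0
G(1) = mex{} = 0
G(2) = mex{} = 0
G(3) = mex{0} = 1
G(4) = mex{0,0} = 1
G(5) = mex{0,0,0} = 1
G(6) = mex{1,0,0,0} = 2
G(7) = mex{1,1,0,0} = 2
G(8) = mex{1,1,1,0} = 2
G(9) = mex{2,1,1,1} = 0
G(10) = mex{2,2,1,1} = 0
G(11) = mex{2,2,2,1} = 0
Stack A: G(11) = 0.
Stack B: G(11) = 0.
Combined Grundy value = 0 ⊕ 0 = 0.

0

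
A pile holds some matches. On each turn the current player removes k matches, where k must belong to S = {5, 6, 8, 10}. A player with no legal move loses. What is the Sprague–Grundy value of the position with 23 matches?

n :  0  1  2  3  4  5  6  7  8  9 10 11 12 13 14 15 16 17 18 19 20 21 22 23
G :  0  0  0  0  0  1  1  1  1  1  2  2  2  2  2  0  0  0  0  0  1  1  1  1

1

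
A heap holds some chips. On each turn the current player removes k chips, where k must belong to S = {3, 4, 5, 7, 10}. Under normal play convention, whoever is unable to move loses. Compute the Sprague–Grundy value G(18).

G(0) = 0
G(1) = mex{} = 0
G(2) = mex{} = 0
G(3) = mex{0} = 1
G(4) = mex{0,0} = 1
G(5) = mex{0,0,0} = 1
G(6) = mex{1,0,0} = 2
G(7) = mex{1,1,0,0} = 2
G(8) = mex{1,1,1,0} = 2
G(9) = mex{2,1,1,0} = 3
G(10) = mex{2,2,1,1,0} = 3
G(11) = mex{2,2,2,1,0} = 3
G(12) = mex{3,2,2,1,0} = 4
G(13) = mex{3,3,2,2,1} = 0
G(14) = mex{3,3,3,2,1} = 0
G(15) = mex{4,3,3,2,1} = 0
G(16) = mex{0,4,3,3,2} = 1
G(17) = mex{0,0,4,3,2} = 1
G(18) = mex{0,0,0,3,2} = 1

1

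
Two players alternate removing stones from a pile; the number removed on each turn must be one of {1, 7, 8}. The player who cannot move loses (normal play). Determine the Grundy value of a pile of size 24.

n :  0  1  2  3  4  5  6  7  8  9 10 11 12 13 14 15 16 17 18 19 20 21 22 23 24
G :  0  1  0  1  0  1  0  1  2  3  2  3  2  3  2  0  1  0  1  0  1  0  1  2  3

3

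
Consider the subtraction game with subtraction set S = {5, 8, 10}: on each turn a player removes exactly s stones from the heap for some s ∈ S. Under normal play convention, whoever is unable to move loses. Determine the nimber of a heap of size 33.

0

G(0) = 0
G(1) = mex{} = 0
G(2) = mex{} = 0
G(3) = mex{} = 0
G(4) = mex{} = 0
G(5) = mex{0} = 1
G(6) = mex{0} = 1
G(7) = mex{0} = 1
G(8) = mex{0,0} = 1
G(9) = mex{0,0} = 1
G(10) = mex{1,0,0} = 2
G(11) = mex{1,0,0} = 2
G(12) = mex{1,0,0} = 2
G(13) = mex{1,1,0} = 2
G(14) = mex{1,1,0} = 2
G(15) = mex{2,1,1} = 0
G(16) = mex{2,1,1} = 0
G(17) = mex{2,1,1} = 0
G(18) = mex{2,2,1} = 0
G(19) = mex{2,2,1} = 0
G(20) = mex{0,2,2} = 1
G(21) = mex{0,2,2} = 1
G(22) = mex{0,2,2} = 1
G(23) = mex{0,0,2} = 1
G(24) = mex{0,0,2} = 1
G(25) = mex{1,0,0} = 2
G(26) = mex{1,0,0} = 2
G(27) = mex{1,0,0} = 2
G(28) = mex{1,1,0} = 2
G(29) = mex{1,1,0} = 2
G(30) = mex{2,1,1} = 0
G(31) = mex{2,1,1} = 0
G(32) = mex{2,1,1} = 0
G(33) = mex{2,2,1} = 0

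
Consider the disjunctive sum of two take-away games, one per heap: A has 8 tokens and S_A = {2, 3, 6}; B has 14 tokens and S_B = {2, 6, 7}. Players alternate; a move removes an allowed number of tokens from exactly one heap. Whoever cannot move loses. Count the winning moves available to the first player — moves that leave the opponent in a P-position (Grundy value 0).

3

Heap A, S = {2, 3, 6}:
n : 0 1 2 3 4 5 6 7 8
G : 0 0 1 1 2 0 3 1 2
G_A(8) = 2.
Heap B, S = {2, 6, 7}:
G(0) = 0
G(1) = mex{} = 0
G(2) = mex{0} = 1
G(3) = mex{0} = 1
G(4) = mex{1} = 0
G(5) = mex{1} = 0
G(6) = mex{0,0} = 1
G(7) = mex{0,0,0} = 1
G(8) = mex{1,1,0} = 2
G(9) = mex{1,1,1} = 0
G(10) = mex{2,0,1} = 3
G(11) = mex{0,0,0} = 1
G(12) = mex{3,1,0} = 2
G(13) = mex{1,1,1} = 0
G(14) = mex{2,2,1} = 0
G_B(14) = 0.
Combined Grundy value = 2 ⊕ 0 = 2.
A winning move leaves total XOR = 0, i.e. changes one component's Grundy value g to g ⊕ X where X is the current total.
Heap A: need g' = 2⊕2 = 0. Options: 8−2→G=3, 8−3→G=0, 8−6→G=1. Hits: 1.
Heap B: need g' = 0⊕2 = 2. Options: 14−2→G=2, 14−6→G=2, 14−7→G=1. Hits: 2.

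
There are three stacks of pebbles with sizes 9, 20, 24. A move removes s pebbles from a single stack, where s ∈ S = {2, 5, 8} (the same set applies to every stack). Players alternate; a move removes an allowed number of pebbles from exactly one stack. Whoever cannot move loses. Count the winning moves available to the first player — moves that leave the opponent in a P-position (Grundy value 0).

All stacks use S = {2, 5, 8}:
n :  0  1  2  3  4  5  6  7  8  9 10 11 12 13 14 15 16 17 18 19 20 21 22 23 24
G :  0  0  1  1  0  2  1  0  2  1  0  0  1  1  0  2  1  0  2  1  0  0  1  1  0
Stack A: G(9) = 1.
Stack B: G(20) = 0.
Stack C: G(24) = 0.
Combined Grundy value = 1 ⊕ 0 ⊕ 0 = 1.
A winning move leaves total XOR = 0, i.e. changes one component's Grundy value g to g ⊕ X where X is the current total.
Stack A: need g' = 1⊕1 = 0. Options: 9−2→G=0, 9−5→G=0, 9−8→G=0. Hits: 3.
Stack B: need g' = 0⊕1 = 1. Options: 20−2→G=2, 20−5→G=2, 20−8→G=1. Hits: 1.
Stack C: need g' = 0⊕1 = 1. Options: 24−2→G=1, 24−5→G=1, 24−8→G=1. Hits: 3.

7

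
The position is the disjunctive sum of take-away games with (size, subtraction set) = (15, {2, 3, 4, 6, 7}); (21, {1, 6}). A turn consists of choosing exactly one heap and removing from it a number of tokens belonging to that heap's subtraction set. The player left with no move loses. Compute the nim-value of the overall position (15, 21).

Heap A, S = {2, 3, 4, 6, 7}:
n :  0  1  2  3  4  5  6  7  8  9 10 11 12 13 14 15
G :  0  0  1  1  2  2  3  3  4  0  0  1  1  2  2  3
G_A(15) = 3.
Heap B, S = {1, 6}:
n :  0  1  2  3  4  5  6  7  8  9 10 11 12 13 14 15 16 17 18 19 20 21
G :  0  1  0  1  0  1  2  0  1  0  1  0  1  2  0  1  0  1  0  1  2  0
G_B(21) = 0.
Combined Grundy value = 3 ⊕ 0 = 3.

3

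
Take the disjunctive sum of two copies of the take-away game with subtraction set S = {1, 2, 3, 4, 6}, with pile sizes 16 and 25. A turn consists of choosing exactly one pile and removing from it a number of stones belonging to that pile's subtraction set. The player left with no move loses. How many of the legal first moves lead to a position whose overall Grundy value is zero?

All piles use S = {1, 2, 3, 4, 6}:
G(0) = 0
G(1) = mex{0} = 1
G(2) = mex{1,0} = 2
G(3) = mex{2,1,0} = 3
G(4) = mex{3,2,1,0} = 4
G(5) = mex{4,3,2,1} = 0
G(6) = mex{0,4,3,2,0} = 1
G(7) = mex{1,0,4,3,1} = 2
G(8) = mex{2,1,0,4,2} = 3
G(9) = mex{3,2,1,0,3} = 4
G(10) = mex{4,3,2,1,4} = 0
G(11) = mex{0,4,3,2,0} = 1
G(12) = mex{1,0,4,3,1} = 2
G(13) = mex{2,1,0,4,2} = 3
G(14) = mex{3,2,1,0,3} = 4
G(15) = mex{4,3,2,1,4} = 0
G(16) = mex{0,4,3,2,0} = 1
G(17) = mex{1,0,4,3,1} = 2
G(18) = mex{2,1,0,4,2} = 3
G(19) = mex{3,2,1,0,3} = 4
G(20) = mex{4,3,2,1,4} = 0
G(21) = mex{0,4,3,2,0} = 1
G(22) = mex{1,0,4,3,1} = 2
G(23) = mex{2,1,0,4,2} = 3
G(24) = mex{3,2,1,0,3} = 4
G(25) = mex{4,3,2,1,4} = 0
Pile A: G(16) = 1.
Pile B: G(25) = 0.
Combined Grundy value = 1 ⊕ 0 = 1.
A winning move leaves total XOR = 0, i.e. changes one component's Grundy value g to g ⊕ X where X is the current total.
Pile A: need g' = 1⊕1 = 0. Options: 16−1→G=0, 16−2→G=4, 16−3→G=3, 16−4→G=2, 16−6→G=0. Hits: 2.
Pile B: need g' = 0⊕1 = 1. Options: 25−1→G=4, 25−2→G=3, 25−3→G=2, 25−4→G=1, 25−6→G=4. Hits: 1.

3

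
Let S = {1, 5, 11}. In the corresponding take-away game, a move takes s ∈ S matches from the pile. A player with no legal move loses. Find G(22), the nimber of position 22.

n :  0  1  2  3  4  5  6  7  8  9 10 11 12 13 14 15 16 17 18 19 20 21 22
G :  0  1  0  1  0  1  0  1  0  1  0  1  0  1  0  1  0  1  0  1  0  1  0

0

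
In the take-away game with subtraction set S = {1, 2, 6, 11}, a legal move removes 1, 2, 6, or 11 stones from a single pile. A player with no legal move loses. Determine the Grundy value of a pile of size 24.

2

n :  0  1  2  3  4  5  6  7  8  9 10 11 12 13 14 15 16 17 18 19 20 21 22 23 24
G :  0  1  2  0  1  2  3  0  1  2  0  1  2  3  4  0  1  2  3  0  1  2  0  1  2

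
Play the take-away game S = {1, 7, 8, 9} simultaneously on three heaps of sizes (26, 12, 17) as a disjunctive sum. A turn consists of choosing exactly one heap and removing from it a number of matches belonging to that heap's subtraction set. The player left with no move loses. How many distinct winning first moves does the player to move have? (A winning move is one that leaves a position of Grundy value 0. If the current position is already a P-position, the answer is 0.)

3

All heaps use S = {1, 7, 8, 9}:
n :  0  1  2  3  4  5  6  7  8  9 10 11 12 13 14 15 16 17 18 19 20 21 22 23 24 25 26
G :  0  1  0  1  0  1  0  1  2  3  2  3  2  3  2  3  0  1  0  1  0  1  0  1  2  3  2
Heap A: G(26) = 2.
Heap B: G(12) = 2.
Heap C: G(17) = 1.
Combined Grundy value = 2 ⊕ 2 ⊕ 1 = 1.
A winning move leaves total XOR = 0, i.e. changes one component's Grundy value g to g ⊕ X where X is the current total.
Heap A: need g' = 2⊕1 = 3. Options: 26−1→G=3, 26−7→G=1, 26−8→G=0, 26−9→G=1. Hits: 1.
Heap B: need g' = 2⊕1 = 3. Options: 12−1→G=3, 12−7→G=1, 12−8→G=0, 12−9→G=1. Hits: 1.
Heap C: need g' = 1⊕1 = 0. Options: 17−1→G=0, 17−7→G=2, 17−8→G=3, 17−9→G=2. Hits: 1.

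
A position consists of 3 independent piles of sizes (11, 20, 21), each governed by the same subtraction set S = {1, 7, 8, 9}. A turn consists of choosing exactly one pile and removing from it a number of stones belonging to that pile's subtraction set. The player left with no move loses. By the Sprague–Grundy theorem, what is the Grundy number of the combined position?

All piles use S = {1, 7, 8, 9}:
n :  0  1  2  3  4  5  6  7  8  9 10 11 12 13 14 15 16 17 18 19 20 21
G :  0  1  0  1  0  1  0  1  2  3  2  3  2  3  2  3  0  1  0  1  0  1
Pile A: G(11) = 3.
Pile B: G(20) = 0.
Pile C: G(21) = 1.
Combined Grundy value = 3 ⊕ 0 ⊕ 1 = 2.

2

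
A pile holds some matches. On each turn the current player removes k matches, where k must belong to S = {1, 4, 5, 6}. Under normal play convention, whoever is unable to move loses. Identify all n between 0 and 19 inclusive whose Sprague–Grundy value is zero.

G(0) = 0
G(1) = mex{0} = 1
G(2) = mex{1} = 0
G(3) = mex{0} = 1
G(4) = mex{1,0} = 2
G(5) = mex{2,1,0} = 3
G(6) = mex{3,0,1,0} = 2
G(7) = mex{2,1,0,1} = 3
G(8) = mex{3,2,1,0} = 4
G(9) = mex{4,3,2,1} = 0
G(10) = mex{0,2,3,2} = 1
G(11) = mex{1,3,2,3} = 0
G(12) = mex{0,4,3,2} = 1
G(13) = mex{1,0,4,3} = 2
G(14) = mex{2,1,0,4} = 3
G(15) = mex{3,0,1,0} = 2
G(16) = mex{2,1,0,1} = 3
G(17) = mex{3,2,1,0} = 4
G(18) = mex{4,3,2,1} = 0
G(19) = mex{0,2,3,2} = 1
P-positions are exactly the n with G(n) = 0.

0, 2, 9, 11, 18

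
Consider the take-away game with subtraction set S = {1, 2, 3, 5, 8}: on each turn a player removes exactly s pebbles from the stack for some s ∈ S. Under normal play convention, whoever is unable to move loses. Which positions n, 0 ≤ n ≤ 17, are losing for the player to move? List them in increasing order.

n :  0  1  2  3  4  5  6  7  8  9 10 11 12 13 14 15 16 17
G :  0  1  2  3  0  1  2  3  4  5  0  1  2  3  0  1  2  3
P-positions are exactly the n with G(n) = 0.

0, 4, 10, 14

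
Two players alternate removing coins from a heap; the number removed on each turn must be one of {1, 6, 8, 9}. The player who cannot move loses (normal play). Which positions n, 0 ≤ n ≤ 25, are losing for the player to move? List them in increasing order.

n :  0  1  2  3  4  5  6  7  8  9 10 11 12 13 14 15 16 17 18 19 20 21 22 23 24 25
G :  0  1  0  1  0  1  2  0  1  2  3  2  3  2  0  1  2  0  1  0  1  0  1  2  0  1
P-positions are exactly the n with G(n) = 0.

0, 2, 4, 7, 14, 17, 19, 21, 24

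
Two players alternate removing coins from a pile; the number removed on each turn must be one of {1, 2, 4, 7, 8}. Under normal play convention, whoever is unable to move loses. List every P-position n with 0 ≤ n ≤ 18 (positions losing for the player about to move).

G(0) = 0
G(1) = mex{0} = 1
G(2) = mex{1,0} = 2
G(3) = mex{2,1} = 0
G(4) = mex{0,2,0} = 1
G(5) = mex{1,0,1} = 2
G(6) = mex{2,1,2} = 0
G(7) = mex{0,2,0,0} = 1
G(8) = mex{1,0,1,1,0} = 2
G(9) = mex{2,1,2,2,1} = 0
G(10) = mex{0,2,0,0,2} = 1
G(11) = mex{1,0,1,1,0} = 2
G(12) = mex{2,1,2,2,1} = 0
G(13) = mex{0,2,0,0,2} = 1
G(14) = mex{1,0,1,1,0} = 2
G(15) = mex{2,1,2,2,1} = 0
G(16) = mex{0,2,0,0,2} = 1
G(17) = mex{1,0,1,1,0} = 2
G(18) = mex{2,1,2,2,1} = 0
P-positions are exactly the n with G(n) = 0.

0, 3, 6, 9, 12, 15, 18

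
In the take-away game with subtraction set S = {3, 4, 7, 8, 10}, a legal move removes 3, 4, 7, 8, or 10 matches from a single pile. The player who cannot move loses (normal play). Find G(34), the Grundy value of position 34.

n :  0  1  2  3  4  5  6  7  8  9 10 11 12 13 14 15 16 17 18 19 20 21 22 23 24 25 26 27 28 29 30 31 32 33 34
G :  0  0  0  1  1  1  2  2  2  3  3  3  4  0  0  0  1  1  1  2  2  2  3  3  3  4  0  0  0  1  1  1  2  2  2

2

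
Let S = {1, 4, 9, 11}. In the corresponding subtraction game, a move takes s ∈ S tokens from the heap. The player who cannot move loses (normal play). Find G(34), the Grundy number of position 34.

2

n :  0  1  2  3  4  5  6  7  8  9 10 11 12 13 14 15 16 17 18 19 20 21 22 23 24 25 26 27 28 29 30 31 32 33 34
G :  0  1  0  1  2  0  1  0  1  2  0  1  0  1  2  0  1  0  1  2  0  1  0  1  2  0  1  0  1  2  0  1  0  1  2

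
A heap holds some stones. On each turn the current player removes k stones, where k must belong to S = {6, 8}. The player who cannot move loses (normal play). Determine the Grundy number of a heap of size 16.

0

G(0) = 0
G(1) = mex{} = 0
G(2) = mex{} = 0
G(3) = mex{} = 0
G(4) = mex{} = 0
G(5) = mex{} = 0
G(6) = mex{0} = 1
G(7) = mex{0} = 1
G(8) = mex{0,0} = 1
G(9) = mex{0,0} = 1
G(10) = mex{0,0} = 1
G(11) = mex{0,0} = 1
G(12) = mex{1,0} = 2
G(13) = mex{1,0} = 2
G(14) = mex{1,1} = 0
G(15) = mex{1,1} = 0
G(16) = mex{1,1} = 0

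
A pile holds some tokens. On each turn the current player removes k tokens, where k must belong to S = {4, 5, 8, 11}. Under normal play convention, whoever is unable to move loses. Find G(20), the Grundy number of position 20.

G(0) = 0
G(1) = mex{} = 0
G(2) = mex{} = 0
G(3) = mex{} = 0
G(4) = mex{0} = 1
G(5) = mex{0,0} = 1
G(6) = mex{0,0} = 1
G(7) = mex{0,0} = 1
G(8) = mex{1,0,0} = 2
G(9) = mex{1,1,0} = 2
G(10) = mex{1,1,0} = 2
G(11) = mex{1,1,0,0} = 2
G(12) = mex{2,1,1,0} = 3
G(13) = mex{2,2,1,0} = 3
G(14) = mex{2,2,1,0} = 3
G(15) = mex{2,2,1,1} = 0
G(16) = mex{3,2,2,1} = 0
G(17) = mex{3,3,2,1} = 0
G(18) = mex{3,3,2,1} = 0
G(19) = mex{0,3,2,2} = 1
G(20) = mex{0,0,3,2} = 1

1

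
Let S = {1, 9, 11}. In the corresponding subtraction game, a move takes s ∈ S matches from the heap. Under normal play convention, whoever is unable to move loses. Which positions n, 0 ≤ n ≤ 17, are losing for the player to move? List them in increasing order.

G(0) = 0
G(1) = mex{0} = 1
G(2) = mex{1} = 0
G(3) = mex{0} = 1
G(4) = mex{1} = 0
G(5) = mex{0} = 1
G(6) = mex{1} = 0
G(7) = mex{0} = 1
G(8) = mex{1} = 0
G(9) = mex{0,0} = 1
G(10) = mex{1,1} = 0
G(11) = mex{0,0,0} = 1
G(12) = mex{1,1,1} = 0
G(13) = mex{0,0,0} = 1
G(14) = mex{1,1,1} = 0
G(15) = mex{0,0,0} = 1
G(16) = mex{1,1,1} = 0
G(17) = mex{0,0,0} = 1
P-positions are exactly the n with G(n) = 0.

0, 2, 4, 6, 8, 10, 12, 14, 16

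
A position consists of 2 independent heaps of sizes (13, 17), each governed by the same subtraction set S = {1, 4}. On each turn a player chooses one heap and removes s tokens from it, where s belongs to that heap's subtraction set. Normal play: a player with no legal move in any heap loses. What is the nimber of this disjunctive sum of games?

1

All heaps use S = {1, 4}:
G(0) = 0
G(1) = mex{0} = 1
G(2) = mex{1} = 0
G(3) = mex{0} = 1
G(4) = mex{1,0} = 2
G(5) = mex{2,1} = 0
G(6) = mex{0,0} = 1
G(7) = mex{1,1} = 0
G(8) = mex{0,2} = 1
G(9) = mex{1,0} = 2
G(10) = mex{2,1} = 0
G(11) = mex{0,0} = 1
G(12) = mex{1,1} = 0
G(13) = mex{0,2} = 1
G(14) = mex{1,0} = 2
G(15) = mex{2,1} = 0
G(16) = mex{0,0} = 1
G(17) = mex{1,1} = 0
Heap A: G(13) = 1.
Heap B: G(17) = 0.
Combined Grundy value = 1 ⊕ 0 = 1.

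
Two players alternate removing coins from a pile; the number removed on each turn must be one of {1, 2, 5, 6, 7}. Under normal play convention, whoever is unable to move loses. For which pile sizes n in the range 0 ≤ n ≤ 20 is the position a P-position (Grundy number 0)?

n :  0  1  2  3  4  5  6  7  8  9 10 11 12 13 14 15 16 17 18 19 20
G :  0  1  2  0  1  2  3  4  5  3  4  0  1  2  0  1  2  3  4  5  3
P-positions are exactly the n with G(n) = 0.

0, 3, 11, 14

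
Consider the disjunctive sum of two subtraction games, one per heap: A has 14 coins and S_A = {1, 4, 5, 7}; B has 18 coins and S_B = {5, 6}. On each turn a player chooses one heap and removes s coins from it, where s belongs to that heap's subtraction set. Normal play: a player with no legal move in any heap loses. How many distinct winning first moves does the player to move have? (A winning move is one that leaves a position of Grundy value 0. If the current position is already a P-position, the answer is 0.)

1

Heap A, S = {1, 4, 5, 7}:
G(0) = 0
G(1) = mex{0} = 1
G(2) = mex{1} = 0
G(3) = mex{0} = 1
G(4) = mex{1,0} = 2
G(5) = mex{2,1,0} = 3
G(6) = mex{3,0,1} = 2
G(7) = mex{2,1,0,0} = 3
G(8) = mex{3,2,1,1} = 0
G(9) = mex{0,3,2,0} = 1
G(10) = mex{1,2,3,1} = 0
G(11) = mex{0,3,2,2} = 1
G(12) = mex{1,0,3,3} = 2
G(13) = mex{2,1,0,2} = 3
G(14) = mex{3,0,1,3} = 2
G_A(14) = 2.
Heap B, S = {5, 6}:
n :  0  1  2  3  4  5  6  7  8  9 10 11 12 13 14 15 16 17 18
G :  0  0  0  0  0  1  1  1  1  1  2  0  0  0  0  0  1  1  1
G_B(18) = 1.
Combined Grundy value = 2 ⊕ 1 = 3.
A winning move leaves total XOR = 0, i.e. changes one component's Grundy value g to g ⊕ X where X is the current total.
Heap A: need g' = 2⊕3 = 1. Options: 14−1→G=3, 14−4→G=0, 14−5→G=1, 14−7→G=3. Hits: 1.
Heap B: need g' = 1⊕3 = 2. Options: 18−5→G=0, 18−6→G=0. Hits: 0.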